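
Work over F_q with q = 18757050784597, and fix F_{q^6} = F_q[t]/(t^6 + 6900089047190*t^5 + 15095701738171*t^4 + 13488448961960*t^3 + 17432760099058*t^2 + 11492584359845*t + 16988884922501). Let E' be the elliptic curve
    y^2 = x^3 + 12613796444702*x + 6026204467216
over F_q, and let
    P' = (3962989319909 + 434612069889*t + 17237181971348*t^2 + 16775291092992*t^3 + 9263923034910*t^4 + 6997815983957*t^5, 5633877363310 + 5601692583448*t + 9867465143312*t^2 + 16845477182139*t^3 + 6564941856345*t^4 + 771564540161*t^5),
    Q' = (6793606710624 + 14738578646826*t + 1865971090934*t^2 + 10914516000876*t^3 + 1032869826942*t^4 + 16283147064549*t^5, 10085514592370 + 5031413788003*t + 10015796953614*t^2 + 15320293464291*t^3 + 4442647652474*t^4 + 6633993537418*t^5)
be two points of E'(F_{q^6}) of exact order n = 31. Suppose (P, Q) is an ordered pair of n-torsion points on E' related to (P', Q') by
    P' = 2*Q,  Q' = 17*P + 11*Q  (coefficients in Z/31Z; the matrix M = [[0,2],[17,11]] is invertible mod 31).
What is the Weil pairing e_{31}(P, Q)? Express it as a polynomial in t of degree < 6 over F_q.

14212082934123 + 4173528376153*t + 15739287043403*t^2 + 13376480829369*t^3 + 8852908081105*t^4 + 18593773642637*t^5

Alternating bilinearity on E[31] (values in mu_{31} in F_{18757050784597^6}) gives e(P',Q') = e(P,Q)^det(M).
det(M) mod 31 = 28; its inverse in (Z/31)^* is 10 (check: 28*10 mod 31 = 1).
n = 31 = (11111)_2 (5 bits, wt 5); accumulate f_{31,P'}(Q'+S)/f_{31,P'}(S) along the 4-step ladder.
Result: e(P',Q') = 9850063583938 + 16834437398727*t + 16132682749287*t^2 + 15556281691849*t^3 + 3204265954745*t^4 + 14428953309154*t^5.
Finally e_{31}(P,Q) = 14212082934123 + 4173528376153*t + 15739287043403*t^2 + 13376480829369*t^3 + 8852908081105*t^4 + 18593773642637*t^5.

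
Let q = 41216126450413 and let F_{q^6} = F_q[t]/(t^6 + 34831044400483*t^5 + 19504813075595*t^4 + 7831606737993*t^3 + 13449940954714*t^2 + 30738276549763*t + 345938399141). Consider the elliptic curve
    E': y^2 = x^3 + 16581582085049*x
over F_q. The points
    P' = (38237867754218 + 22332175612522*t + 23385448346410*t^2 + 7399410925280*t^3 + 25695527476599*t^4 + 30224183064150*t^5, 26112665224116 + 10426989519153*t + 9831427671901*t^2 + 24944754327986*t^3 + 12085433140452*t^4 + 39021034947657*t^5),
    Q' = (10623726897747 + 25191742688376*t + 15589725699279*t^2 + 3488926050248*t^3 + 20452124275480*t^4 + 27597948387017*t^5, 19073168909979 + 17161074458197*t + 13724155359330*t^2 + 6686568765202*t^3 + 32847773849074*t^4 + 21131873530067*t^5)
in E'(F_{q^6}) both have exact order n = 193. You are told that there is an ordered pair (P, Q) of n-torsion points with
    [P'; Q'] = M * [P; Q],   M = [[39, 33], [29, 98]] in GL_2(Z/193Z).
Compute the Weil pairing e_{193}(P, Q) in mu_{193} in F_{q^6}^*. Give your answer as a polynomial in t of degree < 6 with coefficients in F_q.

e_{193} is bilinear + alternating on E[193], so e_{193}(39*P + 33*Q, 29*P + 98*Q) = e_{193}(P,Q)^(39*98-33*29).
So e_{193}(P,Q) = e_{193}(P',Q')^{45}, since 163*45 = 1 mod 193.
Build f_{193,P'} and f_{193,Q'} via the 8-bit ladder of 193=11000001_2; evaluate at shifted divisors; quotient in F_{41216126450413^6}.
f_P(D_Q)/f_Q(D_P) = 15907085087662 + 11063364002337*t + 15397872573853*t^2 + 35944703250315*t^3 + 22416435444239*t^4 + 41042796528763*t^5.
Raise to 45: e(P,Q) = 10973201249569 + 14859796265927*t + 6488202053674*t^2 + 6209387728316*t^3 + 10551696039963*t^4 + 2383303071304*t^5 in mu_{193}.

10973201249569 + 14859796265927*t + 6488202053674*t^2 + 6209387728316*t^3 + 10551696039963*t^4 + 2383303071304*t^5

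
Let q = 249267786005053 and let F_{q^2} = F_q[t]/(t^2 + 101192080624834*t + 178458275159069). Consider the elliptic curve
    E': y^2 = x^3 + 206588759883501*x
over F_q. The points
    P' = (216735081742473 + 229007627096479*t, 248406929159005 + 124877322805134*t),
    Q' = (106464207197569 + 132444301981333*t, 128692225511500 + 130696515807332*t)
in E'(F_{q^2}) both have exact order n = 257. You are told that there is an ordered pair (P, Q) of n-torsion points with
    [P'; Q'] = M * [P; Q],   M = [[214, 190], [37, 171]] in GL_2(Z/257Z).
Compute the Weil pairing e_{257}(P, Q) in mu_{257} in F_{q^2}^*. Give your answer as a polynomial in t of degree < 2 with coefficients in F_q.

Since e_{257}(P,P)=e_{257}(Q,Q)=1 and e_{257}(Q,P)=e_{257}(P,Q)^{-1}, expanding e_{257}(214*P + 190*Q,37*P + 171*Q) leaves e(P,Q)^det(M).
det(M) mod 257 = 9; its inverse in (Z/257)^* is 200 (check: 9*200 mod 257 = 1).
Miller loop for e_{257} over F_{249267786005053^2}: bits of 257 = 100000001; 8 double steps + 1 add steps, l/v at each.
e_{257}(P',Q') = 149986464665251 + 97709712193564*t.
e_{257}(P,Q) = (149986464665251 + 97709712193564*t)^{200} = 210310608822320 + 168229819631440*t.

210310608822320 + 168229819631440*t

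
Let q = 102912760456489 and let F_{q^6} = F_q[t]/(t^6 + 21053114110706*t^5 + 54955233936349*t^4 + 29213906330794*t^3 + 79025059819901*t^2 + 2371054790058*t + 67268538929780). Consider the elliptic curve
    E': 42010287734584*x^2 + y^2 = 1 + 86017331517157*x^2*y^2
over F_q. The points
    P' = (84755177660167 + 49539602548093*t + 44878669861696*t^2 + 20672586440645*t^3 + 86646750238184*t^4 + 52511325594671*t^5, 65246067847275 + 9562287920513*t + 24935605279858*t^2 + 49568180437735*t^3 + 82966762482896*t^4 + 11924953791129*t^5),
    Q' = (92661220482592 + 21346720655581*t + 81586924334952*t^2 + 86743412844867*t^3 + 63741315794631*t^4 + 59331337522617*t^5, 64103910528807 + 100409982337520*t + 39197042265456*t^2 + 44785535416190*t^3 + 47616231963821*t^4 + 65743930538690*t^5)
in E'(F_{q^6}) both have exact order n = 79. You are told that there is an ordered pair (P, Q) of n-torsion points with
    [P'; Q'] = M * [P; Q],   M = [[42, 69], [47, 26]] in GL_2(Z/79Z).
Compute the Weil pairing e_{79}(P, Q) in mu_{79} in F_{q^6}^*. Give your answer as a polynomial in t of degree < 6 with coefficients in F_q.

e_{79}(aP+bQ,cP+dQ) = e_{79}(P,Q)^(ad-bc); with (a,b,c,d)=(42,69,47,26) this gives the det-79 law.
Inverting 61 mod 79: 57. Thus e_{79}(P,Q) = e(P',Q')^{57}.
Map (x,y)_Ed via u=(1+y)/(1-y), v=(1+y)/((1-y)x) to Montgomery A=42705766538919,B=22605376122325; then to (a',b')=(10286992735381,24100881107412).
7-bit Miller (1001111) on E'/F_{102912760456489} with a'=10286992735381, b'=24100881107412: accumulate tangent/chord ratios at Q'+S and P'+S'.
Result: e(P',Q') = 71249093632358 + 59412499322888*t + 36571477212985*t^2 + 41475368634725*t^3 + 90066906607126*t^4 + 53235961609492*t^5.
Hence e(P,Q) = 7626315056815 + 29311464080490*t + 42913255821806*t^2 + 29145176246928*t^3 + 98163175808727*t^4 + 8353397168237*t^5 in F_{102912760456489^6}^*.

7626315056815 + 29311464080490*t + 42913255821806*t^2 + 29145176246928*t^3 + 98163175808727*t^4 + 8353397168237*t^5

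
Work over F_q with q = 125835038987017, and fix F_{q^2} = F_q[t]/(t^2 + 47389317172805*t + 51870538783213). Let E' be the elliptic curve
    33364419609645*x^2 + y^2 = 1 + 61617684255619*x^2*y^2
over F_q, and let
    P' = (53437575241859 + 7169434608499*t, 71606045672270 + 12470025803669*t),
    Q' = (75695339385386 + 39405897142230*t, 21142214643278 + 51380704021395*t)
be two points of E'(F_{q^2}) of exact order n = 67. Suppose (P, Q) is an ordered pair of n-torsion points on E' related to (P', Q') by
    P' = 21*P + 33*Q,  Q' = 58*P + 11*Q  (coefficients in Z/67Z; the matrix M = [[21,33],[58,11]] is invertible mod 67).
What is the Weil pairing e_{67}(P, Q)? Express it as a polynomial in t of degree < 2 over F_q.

e_{67} is bilinear + alternating on E[67], so e_{67}(21*P + 33*Q, 58*P + 11*Q) = e_{67}(P,Q)^(21*11-33*58).
Inverting 59 mod 67: 25. Thus e_{67}(P,Q) = e(P',Q')^{25}.
Edwards a_E,d_E -> Montgomery A=13348291366352,B=77235312941218 -> Weierstrass 123867564734270,77234563773114 via alpha=57775363639883,beta=55854203332015.
Build f_{67,P'} and f_{67,Q'} via the 7-bit ladder of 67=1000011_2; evaluate at shifted divisors; quotient in F_{125835038987017^2}.
Result: e(P',Q') = 96763716841550 + 63315368709286*t.
Finally e_{67}(P,Q) = 192232622893 + 85383979166255*t.

192232622893 + 85383979166255*t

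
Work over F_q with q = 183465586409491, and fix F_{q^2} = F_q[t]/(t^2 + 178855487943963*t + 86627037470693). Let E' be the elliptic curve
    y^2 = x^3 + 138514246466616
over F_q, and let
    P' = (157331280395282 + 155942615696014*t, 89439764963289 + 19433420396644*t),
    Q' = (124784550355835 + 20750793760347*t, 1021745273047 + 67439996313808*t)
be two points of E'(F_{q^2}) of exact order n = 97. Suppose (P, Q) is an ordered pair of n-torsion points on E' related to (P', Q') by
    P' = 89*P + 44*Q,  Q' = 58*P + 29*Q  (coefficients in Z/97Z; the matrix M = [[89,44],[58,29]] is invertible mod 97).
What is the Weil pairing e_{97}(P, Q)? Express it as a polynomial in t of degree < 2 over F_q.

Since e_{97}(P,P)=e_{97}(Q,Q)=1 and e_{97}(Q,P)=e_{97}(P,Q)^{-1}, expanding e_{97}(89*P + 44*Q,58*P + 29*Q) leaves e(P,Q)^det(M).
So e_{97}(P,Q) = e_{97}(P',Q')^{87}, since 29*87 = 1 mod 97.
Double-and-add over 1100001: 7-1 doublings, 3-1 additions; each step l_{T,T}/v_{2T} or l_{T,P'}/v at Q'+S for random S.
The quotient is 1558165187429 + 1601225903593*t.
(1558165187429 + 1601225903593*t)^{87} mod (183465586409491,f) = 77510926826557 + 91225772777713*t.

77510926826557 + 91225772777713*t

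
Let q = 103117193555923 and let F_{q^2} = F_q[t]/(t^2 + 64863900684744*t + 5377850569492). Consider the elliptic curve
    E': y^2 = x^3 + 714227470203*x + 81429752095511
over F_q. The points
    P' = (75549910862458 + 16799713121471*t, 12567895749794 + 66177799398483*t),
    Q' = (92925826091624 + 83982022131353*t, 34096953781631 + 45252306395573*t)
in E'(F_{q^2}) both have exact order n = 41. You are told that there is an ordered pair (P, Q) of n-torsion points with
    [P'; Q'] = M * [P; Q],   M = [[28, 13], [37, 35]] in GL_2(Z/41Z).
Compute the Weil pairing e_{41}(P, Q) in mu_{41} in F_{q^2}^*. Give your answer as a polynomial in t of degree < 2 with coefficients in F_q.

101923719466302 + 41674098131905*t

The 41-Weil pairing on E[41] over F_{103117193555923} is alternating-bilinear: e_{41}(P',Q') = e_{41}(P,Q)^det(M).
Inverting 7 mod 41: 6. Thus e_{41}(P,Q) = e(P',Q')^{6}.
n = 41 = (101001)_2 (6 bits, wt 3); accumulate f_{41,P'}(Q'+S)/f_{41,P'}(S) along the 5-step ladder.
e_{41}(P',Q') = 32292208818818 + 22569842714258*t.
Finally e_{41}(P,Q) = 101923719466302 + 41674098131905*t.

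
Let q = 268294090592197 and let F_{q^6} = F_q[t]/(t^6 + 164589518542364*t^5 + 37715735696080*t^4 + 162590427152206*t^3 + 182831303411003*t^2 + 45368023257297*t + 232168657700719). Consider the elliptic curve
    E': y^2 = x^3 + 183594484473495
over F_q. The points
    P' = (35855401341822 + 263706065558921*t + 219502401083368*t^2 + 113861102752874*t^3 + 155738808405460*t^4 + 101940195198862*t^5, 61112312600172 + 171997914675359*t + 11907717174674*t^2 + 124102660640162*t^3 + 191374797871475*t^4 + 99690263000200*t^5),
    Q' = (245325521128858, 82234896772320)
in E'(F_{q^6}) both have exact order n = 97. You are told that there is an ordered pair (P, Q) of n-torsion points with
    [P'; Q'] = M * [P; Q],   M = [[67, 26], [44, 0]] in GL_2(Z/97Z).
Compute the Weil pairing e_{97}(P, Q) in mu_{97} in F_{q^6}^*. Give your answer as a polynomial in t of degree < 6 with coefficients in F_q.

87218617608764 + 1709124458022*t + 76892720595336*t^2 + 222807398205553*t^3 + 1708328163810*t^4 + 80264802958591*t^5

Since e_{97}(P,P)=e_{97}(Q,Q)=1 and e_{97}(Q,P)=e_{97}(P,Q)^{-1}, expanding e_{97}(67*P + 26*Q,44*P) leaves e(P,Q)^det(M).
67*0 - 26*44 = -1144; reduced mod 97: det = 20, inverse 34.
Build f_{97,P'} and f_{97,Q'} via the 7-bit ladder of 97=1100001_2; evaluate at shifted divisors; quotient in F_{268294090592197^6}.
Miller gives e_{97}(P',Q') = 2232150655260 + 114623194096652*t + 42875982487741*t^2 + 171616809063604*t^3 + 200239327899997*t^4 + 24820840979185*t^5 in F_{268294090592197^6}.
(2232150655260 + 114623194096652*t + 42875982487741*t^2 + 171616809063604*t^3 + 200239327899997*t^4 + 24820840979185*t^5)^{34} mod (268294090592197,f) = 87218617608764 + 1709124458022*t + 76892720595336*t^2 + 222807398205553*t^3 + 1708328163810*t^4 + 80264802958591*t^5.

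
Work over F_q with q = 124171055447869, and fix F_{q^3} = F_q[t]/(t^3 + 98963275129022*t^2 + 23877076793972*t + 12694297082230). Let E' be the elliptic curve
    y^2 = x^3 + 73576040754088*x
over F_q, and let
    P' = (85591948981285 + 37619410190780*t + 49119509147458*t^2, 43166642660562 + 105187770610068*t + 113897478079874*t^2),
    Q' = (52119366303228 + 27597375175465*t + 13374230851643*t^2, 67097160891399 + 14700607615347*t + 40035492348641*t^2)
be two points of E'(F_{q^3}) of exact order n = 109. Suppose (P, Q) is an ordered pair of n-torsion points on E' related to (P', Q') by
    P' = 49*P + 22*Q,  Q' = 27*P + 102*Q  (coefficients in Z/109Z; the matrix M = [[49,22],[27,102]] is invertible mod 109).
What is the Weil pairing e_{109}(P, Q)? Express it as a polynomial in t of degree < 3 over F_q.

61817624420413 + 87302318425826*t + 106727186273381*t^2

Alternating bilinearity on E[109] (values in mu_{109} in F_{124171055447869^3}) gives e(P',Q') = e(P,Q)^det(M).
det(M) mod 109 = 44; its inverse in (Z/109)^* is 57 (check: 44*57 mod 109 = 1).
Miller loop for e_{109} over F_{124171055447869^3}: bits of 109 = 1101101; 6 double steps + 4 add steps, l/v at each.
f_P(D_Q)/f_Q(D_P) = 5630632307858 + 41722630963247*t + 19453080951897*t^2.
Hence e(P,Q) = 61817624420413 + 87302318425826*t + 106727186273381*t^2 in F_{124171055447869^3}^*.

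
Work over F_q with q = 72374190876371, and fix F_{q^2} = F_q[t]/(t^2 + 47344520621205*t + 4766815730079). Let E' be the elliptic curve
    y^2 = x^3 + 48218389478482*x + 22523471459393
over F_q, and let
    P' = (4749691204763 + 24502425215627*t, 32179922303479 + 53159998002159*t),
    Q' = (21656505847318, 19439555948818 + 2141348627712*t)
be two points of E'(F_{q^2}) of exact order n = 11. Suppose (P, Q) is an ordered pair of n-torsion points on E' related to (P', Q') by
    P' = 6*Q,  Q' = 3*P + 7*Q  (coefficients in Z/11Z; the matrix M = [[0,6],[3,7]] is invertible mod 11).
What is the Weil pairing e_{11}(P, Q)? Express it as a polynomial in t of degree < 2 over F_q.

e_{11}(aP+bQ,cP+dQ) = e_{11}(P,Q)^(ad-bc); with (a,b,c,d)=(0,6,3,7) this gives the det-11 law.
Inverting 4 mod 11: 3. Thus e_{11}(P,Q) = e(P',Q')^{3}.
4-bit Miller (1011) on E'/F_{72374190876371} with a'=48218389478482, b'=22523471459393: accumulate tangent/chord ratios at Q'+S and P'+S'.
The quotient is 26608095056816 + 63880931235874*t.
(26608095056816 + 63880931235874*t)^{3} mod (72374190876371,f) = 17108229744460 + 65539870054824*t.

17108229744460 + 65539870054824*t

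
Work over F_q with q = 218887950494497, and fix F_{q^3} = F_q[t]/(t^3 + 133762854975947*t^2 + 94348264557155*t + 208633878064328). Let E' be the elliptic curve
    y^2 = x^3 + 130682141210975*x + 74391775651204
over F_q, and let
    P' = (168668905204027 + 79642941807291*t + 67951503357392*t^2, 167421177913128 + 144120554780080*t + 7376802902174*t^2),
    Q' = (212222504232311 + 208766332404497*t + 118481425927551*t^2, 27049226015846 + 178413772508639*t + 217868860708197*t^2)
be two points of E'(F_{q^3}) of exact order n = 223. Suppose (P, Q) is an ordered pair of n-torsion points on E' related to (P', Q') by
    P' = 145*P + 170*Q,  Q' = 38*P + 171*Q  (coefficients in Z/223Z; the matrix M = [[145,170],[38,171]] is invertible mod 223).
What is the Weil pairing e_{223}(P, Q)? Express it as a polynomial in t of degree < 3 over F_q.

154545376060740 + 130296637540813*t + 147330346095035*t^2

Since e_{223}(P,P)=e_{223}(Q,Q)=1 and e_{223}(Q,P)=e_{223}(P,Q)^{-1}, expanding e_{223}(145*P + 170*Q,38*P + 171*Q) leaves e(P,Q)^det(M).
So e_{223}(P,Q) = e_{223}(P',Q')^{132}, since 49*132 = 1 mod 223.
Double-and-add over 11011111: 8-1 doublings, 7-1 additions; each step l_{T,T}/v_{2T} or l_{T,P'}/v at Q'+S for random S.
Result: e(P',Q') = 60389037063498 + 182492913646619*t + 3606697569731*t^2.
Hence e(P,Q) = 154545376060740 + 130296637540813*t + 147330346095035*t^2 in F_{218887950494497^3}^*.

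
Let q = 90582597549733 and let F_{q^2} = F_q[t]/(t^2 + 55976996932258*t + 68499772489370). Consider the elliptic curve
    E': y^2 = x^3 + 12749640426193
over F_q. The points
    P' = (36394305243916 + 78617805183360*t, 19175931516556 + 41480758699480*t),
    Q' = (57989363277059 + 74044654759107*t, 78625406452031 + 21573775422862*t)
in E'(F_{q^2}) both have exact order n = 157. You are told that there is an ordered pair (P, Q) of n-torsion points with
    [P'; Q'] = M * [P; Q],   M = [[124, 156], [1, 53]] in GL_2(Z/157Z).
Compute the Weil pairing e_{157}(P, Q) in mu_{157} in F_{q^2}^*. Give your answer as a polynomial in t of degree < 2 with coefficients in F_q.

Alternating bilinearity on E[157] (values in mu_{157} in F_{90582597549733^2}) gives e(P',Q') = e(P,Q)^det(M).
124*53 - 156*1 = 6416; reduced mod 157: det = 136, inverse 142.
Run Miller on y^2=x^3+12749640426193 over F_{90582597549733}: ladder 10011101 (8 bits); e = f_P(D_Q)/f_Q(D_P).
f_P(D_Q)/f_Q(D_P) = 67026394371131 + 26289598803864*t.
Hence e(P,Q) = 27593876329361 + 36419075844584*t in F_{90582597549733^2}^*.

27593876329361 + 36419075844584*t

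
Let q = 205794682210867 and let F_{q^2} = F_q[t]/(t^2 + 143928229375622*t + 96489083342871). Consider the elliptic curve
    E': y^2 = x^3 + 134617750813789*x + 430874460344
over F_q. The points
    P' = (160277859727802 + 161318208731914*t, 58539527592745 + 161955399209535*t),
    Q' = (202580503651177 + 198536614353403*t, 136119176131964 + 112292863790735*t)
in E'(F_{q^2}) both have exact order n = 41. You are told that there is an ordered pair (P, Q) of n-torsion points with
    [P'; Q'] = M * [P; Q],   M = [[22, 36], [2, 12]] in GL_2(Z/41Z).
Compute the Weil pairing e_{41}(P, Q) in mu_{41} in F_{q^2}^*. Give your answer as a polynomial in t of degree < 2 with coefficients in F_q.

Under M = [[22,36],[2,12]] in GL_2(Z/41), e_{41}(P',Q') = e_{41}(P,Q)^(22*12-36*2 mod 41).
So e_{41}(P,Q) = e_{41}(P',Q')^{22}, since 28*22 = 1 mod 41.
Double-and-add over 101001: 6-1 doublings, 3-1 additions; each step l_{T,T}/v_{2T} or l_{T,P'}/v at Q'+S for random S.
e_{41}(P',Q') = 21373631740130 + 142211374083073*t.
Hence e(P,Q) = 109570349022637 + 156716662544740*t in F_{205794682210867^2}^*.

109570349022637 + 156716662544740*t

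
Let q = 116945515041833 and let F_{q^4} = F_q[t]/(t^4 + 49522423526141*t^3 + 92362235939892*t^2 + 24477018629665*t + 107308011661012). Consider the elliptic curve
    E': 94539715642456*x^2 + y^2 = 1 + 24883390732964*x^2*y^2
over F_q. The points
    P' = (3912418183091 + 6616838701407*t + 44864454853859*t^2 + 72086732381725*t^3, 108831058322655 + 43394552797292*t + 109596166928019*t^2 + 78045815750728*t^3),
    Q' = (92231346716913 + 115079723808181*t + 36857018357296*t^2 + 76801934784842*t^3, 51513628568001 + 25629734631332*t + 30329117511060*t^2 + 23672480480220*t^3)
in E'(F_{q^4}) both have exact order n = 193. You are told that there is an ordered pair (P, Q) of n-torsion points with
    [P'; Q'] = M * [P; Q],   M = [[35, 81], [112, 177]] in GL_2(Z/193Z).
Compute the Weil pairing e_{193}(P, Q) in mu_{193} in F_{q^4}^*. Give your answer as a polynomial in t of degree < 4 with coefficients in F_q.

e_{193}(aP+bQ,cP+dQ) = e_{193}(P,Q)^(ad-bc); with (a,b,c,d)=(35,81,112,177) this gives the det-193 law.
So e_{193}(P,Q) = e_{193}(P',Q')^{118}, since 18*118 = 1 mod 193.
Edwards a_E,d_E -> Montgomery A=40757774462842,B=114192600694590 -> Weierstrass 24119023961565,56611926783262 via alpha=19903851062570,beta=17414081227373.
Build f_{193,P'} and f_{193,Q'} via the 8-bit ladder of 193=11000001_2; evaluate at shifted divisors; quotient in F_{116945515041833^4}.
e_{193}(P',Q') = 47648323473770 + 60409807488571*t + 78478033519796*t^2 + 1745866070732*t^3.
Thus e_{193}(P,Q) = 30742341219540 + 114131741758491*t + 40394214483783*t^2 + 2324459157754*t^3.

30742341219540 + 114131741758491*t + 40394214483783*t^2 + 2324459157754*t^3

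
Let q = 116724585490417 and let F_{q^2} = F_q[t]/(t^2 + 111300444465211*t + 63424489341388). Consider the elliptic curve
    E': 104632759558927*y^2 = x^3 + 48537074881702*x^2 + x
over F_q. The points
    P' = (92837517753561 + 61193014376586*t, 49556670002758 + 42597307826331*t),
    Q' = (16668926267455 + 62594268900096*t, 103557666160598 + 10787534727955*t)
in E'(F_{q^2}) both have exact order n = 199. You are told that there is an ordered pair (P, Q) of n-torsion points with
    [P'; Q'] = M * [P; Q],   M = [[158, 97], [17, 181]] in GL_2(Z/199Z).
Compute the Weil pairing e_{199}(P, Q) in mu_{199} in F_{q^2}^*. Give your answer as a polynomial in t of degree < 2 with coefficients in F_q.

The 199-Weil pairing on E[199] over F_{116724585490417} is alternating-bilinear: e_{199}(P',Q') = e_{199}(P,Q)^det(M).
Inverting 84 mod 199: 154. Thus e_{199}(P,Q) = e(P',Q')^{154}.
(x,y)|->(22350392678723x+20828184551278,22350392678723y) sends E' to y^2=x^3+90306001215140*x+29856828210370.
8-bit Miller (11000111) on E'/F_{116724585490417} with a'=90306001215140, b'=29856828210370: accumulate tangent/chord ratios at Q'+S and P'+S'.
e_{199}(P',Q') = 73168274262804 + 32343204651296*t.
Hence e(P,Q) = 78344909722254 + 46987748948138*t in F_{116724585490417^2}^*.

78344909722254 + 46987748948138*t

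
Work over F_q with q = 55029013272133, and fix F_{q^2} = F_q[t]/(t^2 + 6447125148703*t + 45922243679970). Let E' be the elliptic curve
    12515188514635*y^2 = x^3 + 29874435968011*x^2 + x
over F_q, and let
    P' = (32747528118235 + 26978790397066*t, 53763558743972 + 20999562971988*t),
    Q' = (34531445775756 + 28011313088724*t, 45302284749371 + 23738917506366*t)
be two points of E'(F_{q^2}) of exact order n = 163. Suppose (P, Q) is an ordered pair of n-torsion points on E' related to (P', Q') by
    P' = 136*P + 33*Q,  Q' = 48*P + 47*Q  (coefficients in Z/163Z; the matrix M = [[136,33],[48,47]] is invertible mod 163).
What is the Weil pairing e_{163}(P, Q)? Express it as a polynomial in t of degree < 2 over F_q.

16180440961590 + 3854995023607*t

Since e_{163}(P,P)=e_{163}(Q,Q)=1 and e_{163}(Q,P)=e_{163}(P,Q)^{-1}, expanding e_{163}(136*P + 33*Q,48*P + 47*Q) leaves e(P,Q)^det(M).
136*47 - 33*48 = 4808; reduced mod 163: det = 81, inverse 161.
Undo Montgomery via alpha=17331027048444, beta=2150278052619: (a',b')=(1783163468278,4805655565369) over F_{55029013272133}.
n = 163 = (10100011)_2 (8 bits, wt 4); accumulate f_{163,P'}(Q'+S)/f_{163,P'}(S) along the 7-step ladder.
Miller gives e_{163}(P',Q') = 3701207012769 + 21971005579734*t in F_{55029013272133^2}.
(3701207012769 + 21971005579734*t)^{161} mod (55029013272133,f) = 16180440961590 + 3854995023607*t.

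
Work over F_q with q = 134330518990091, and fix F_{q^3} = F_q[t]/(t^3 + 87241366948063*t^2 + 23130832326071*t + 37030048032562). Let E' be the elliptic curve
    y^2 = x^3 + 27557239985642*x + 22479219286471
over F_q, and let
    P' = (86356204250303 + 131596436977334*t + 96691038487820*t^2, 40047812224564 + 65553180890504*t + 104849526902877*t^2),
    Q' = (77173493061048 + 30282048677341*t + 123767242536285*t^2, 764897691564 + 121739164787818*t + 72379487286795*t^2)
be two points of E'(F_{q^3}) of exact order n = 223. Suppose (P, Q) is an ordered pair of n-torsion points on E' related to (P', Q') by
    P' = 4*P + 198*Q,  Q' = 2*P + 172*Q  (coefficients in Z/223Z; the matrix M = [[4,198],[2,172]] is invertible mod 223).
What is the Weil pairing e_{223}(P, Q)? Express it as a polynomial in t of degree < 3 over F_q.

58671883753779 + 116691012797048*t + 45387367582413*t^2

Alternating bilinearity on E[223] (values in mu_{223} in F_{134330518990091^3}) gives e(P',Q') = e(P,Q)^det(M).
det(M) mod 223 = 69; its inverse in (Z/223)^* is 181 (check: 69*181 mod 223 = 1).
Build f_{223,P'} and f_{223,Q'} via the 8-bit ladder of 223=11011111_2; evaluate at shifted divisors; quotient in F_{134330518990091^3}.
So e_{223}(P',Q') = 102673408826586 + 96815065620753*t + 38972717080204*t^2.
Raise to 181: e(P,Q) = 58671883753779 + 116691012797048*t + 45387367582413*t^2 in mu_{223}.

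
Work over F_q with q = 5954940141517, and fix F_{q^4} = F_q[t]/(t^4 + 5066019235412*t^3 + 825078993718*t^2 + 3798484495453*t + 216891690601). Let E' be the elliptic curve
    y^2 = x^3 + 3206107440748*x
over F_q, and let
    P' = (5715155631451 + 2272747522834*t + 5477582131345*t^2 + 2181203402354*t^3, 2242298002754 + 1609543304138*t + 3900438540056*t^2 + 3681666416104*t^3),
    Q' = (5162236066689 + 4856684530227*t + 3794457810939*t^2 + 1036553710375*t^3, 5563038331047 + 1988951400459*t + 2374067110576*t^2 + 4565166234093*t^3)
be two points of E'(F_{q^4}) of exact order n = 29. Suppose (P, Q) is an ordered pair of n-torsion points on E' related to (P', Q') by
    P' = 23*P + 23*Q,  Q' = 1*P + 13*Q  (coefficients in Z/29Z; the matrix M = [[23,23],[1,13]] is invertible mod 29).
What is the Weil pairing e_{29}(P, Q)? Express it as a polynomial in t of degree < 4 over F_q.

Under M = [[23,23],[1,13]] in GL_2(Z/29), e_{29}(P',Q') = e_{29}(P,Q)^(23*13-23*1 mod 29).
det(M) mod 29 = 15; its inverse in (Z/29)^* is 2 (check: 15*2 mod 29 = 1).
Miller loop for e_{29} over F_{5954940141517^4}: bits of 29 = 11101; 4 double steps + 3 add steps, l/v at each.
So e_{29}(P',Q') = 3652217137831 + 2716933286658*t + 1484466466437*t^2 + 2304483371790*t^3.
Thus e_{29}(P,Q) = 2381232423116 + 5326179595045*t + 4866451219594*t^2 + 3770547321472*t^3.

2381232423116 + 5326179595045*t + 4866451219594*t^2 + 3770547321472*t^3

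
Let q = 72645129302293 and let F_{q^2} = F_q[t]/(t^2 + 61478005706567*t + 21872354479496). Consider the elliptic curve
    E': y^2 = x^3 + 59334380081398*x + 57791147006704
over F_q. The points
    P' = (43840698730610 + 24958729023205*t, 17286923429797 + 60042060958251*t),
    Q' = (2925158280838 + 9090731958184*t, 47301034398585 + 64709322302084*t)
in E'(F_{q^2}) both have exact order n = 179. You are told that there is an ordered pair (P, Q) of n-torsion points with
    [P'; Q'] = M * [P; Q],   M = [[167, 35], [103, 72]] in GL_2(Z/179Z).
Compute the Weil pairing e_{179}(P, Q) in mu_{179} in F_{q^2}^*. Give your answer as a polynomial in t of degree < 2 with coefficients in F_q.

e_{179} is bilinear + alternating on E[179], so e_{179}(167*P + 35*Q, 103*P + 72*Q) = e_{179}(P,Q)^(167*72-35*103).
167*72 - 35*103 = 8419; reduced mod 179: det = 6, inverse 30.
Build f_{179,P'} and f_{179,Q'} via the 8-bit ladder of 179=10110011_2; evaluate at shifted divisors; quotient in F_{72645129302293^2}.
e_{179}(P',Q') = 46056482357595 + 43620934862852*t.
(46056482357595 + 43620934862852*t)^{30} mod (72645129302293,f) = 60246271585924 + 48683328137219*t.

60246271585924 + 48683328137219*t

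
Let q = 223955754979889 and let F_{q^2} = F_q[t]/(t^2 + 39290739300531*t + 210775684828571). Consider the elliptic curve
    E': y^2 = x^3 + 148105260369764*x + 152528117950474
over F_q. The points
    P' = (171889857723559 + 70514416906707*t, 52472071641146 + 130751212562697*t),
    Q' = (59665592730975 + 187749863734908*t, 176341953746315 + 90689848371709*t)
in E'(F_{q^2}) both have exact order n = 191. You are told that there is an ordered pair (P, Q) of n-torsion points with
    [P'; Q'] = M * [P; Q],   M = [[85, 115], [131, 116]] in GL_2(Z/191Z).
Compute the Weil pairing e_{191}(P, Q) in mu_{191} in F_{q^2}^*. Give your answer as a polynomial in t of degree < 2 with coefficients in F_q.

166562671262114 + 132593075040526*t

e_{191}(aP+bQ,cP+dQ) = e_{191}(P,Q)^(ad-bc); with (a,b,c,d)=(85,115,131,116) this gives the det-191 law.
det M = 85*116 - 115*131 = -5205 = 143 (mod 191); 143^{-1} = 187 (mod 191).
Double-and-add over 10111111: 8-1 doublings, 7-1 additions; each step l_{T,T}/v_{2T} or l_{T,P'}/v at Q'+S for random S.
Miller gives e_{191}(P',Q') = 76616244253902 + 168935705769751*t in F_{223955754979889^2}.
e_{191}(P,Q) = (76616244253902 + 168935705769751*t)^{187} = 166562671262114 + 132593075040526*t.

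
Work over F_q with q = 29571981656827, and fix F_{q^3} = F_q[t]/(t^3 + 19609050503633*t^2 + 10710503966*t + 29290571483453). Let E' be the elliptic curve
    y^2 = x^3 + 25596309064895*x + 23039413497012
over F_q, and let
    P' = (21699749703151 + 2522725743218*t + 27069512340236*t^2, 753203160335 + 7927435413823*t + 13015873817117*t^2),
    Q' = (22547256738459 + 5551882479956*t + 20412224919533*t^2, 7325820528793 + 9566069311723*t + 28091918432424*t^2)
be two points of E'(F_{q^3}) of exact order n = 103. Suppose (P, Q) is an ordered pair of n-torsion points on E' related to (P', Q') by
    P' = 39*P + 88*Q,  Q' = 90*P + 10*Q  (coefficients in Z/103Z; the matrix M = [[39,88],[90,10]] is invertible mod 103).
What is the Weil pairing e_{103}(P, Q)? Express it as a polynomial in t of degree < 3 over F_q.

e_{103} is bilinear + alternating on E[103], so e_{103}(39*P + 88*Q, 90*P + 10*Q) = e_{103}(P,Q)^(39*10-88*90).
39*10 - 88*90 = -7530; reduced mod 103: det = 92, inverse 28.
Miller loop for e_{103} over F_{29571981656827^3}: bits of 103 = 1100111; 6 double steps + 4 add steps, l/v at each.
So e_{103}(P',Q') = 4732279161269 + 14120563926139*t + 24136455370458*t^2.
Raise to 28: e(P,Q) = 13097298639274 + 25630955163024*t + 10193200068180*t^2 in mu_{103}.

13097298639274 + 25630955163024*t + 10193200068180*t^2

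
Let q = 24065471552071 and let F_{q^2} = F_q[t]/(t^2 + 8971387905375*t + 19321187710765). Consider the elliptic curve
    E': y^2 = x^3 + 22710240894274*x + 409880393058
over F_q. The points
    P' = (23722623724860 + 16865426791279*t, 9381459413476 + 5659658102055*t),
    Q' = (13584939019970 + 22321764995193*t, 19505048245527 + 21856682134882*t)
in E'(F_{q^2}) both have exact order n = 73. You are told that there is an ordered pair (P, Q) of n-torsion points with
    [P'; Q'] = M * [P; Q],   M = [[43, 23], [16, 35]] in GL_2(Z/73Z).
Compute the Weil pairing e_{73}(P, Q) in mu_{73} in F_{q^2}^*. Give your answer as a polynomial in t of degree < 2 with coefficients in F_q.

e_{73} is bilinear + alternating on E[73], so e_{73}(43*P + 23*Q, 16*P + 35*Q) = e_{73}(P,Q)^(43*35-23*16).
Hence e(P,Q) = e(P',Q')^{40} where 40 = 42^{-1} mod 73.
Build f_{73,P'} and f_{73,Q'} via the 7-bit ladder of 73=1001001_2; evaluate at shifted divisors; quotient in F_{24065471552071^2}.
e_{73}(P',Q') = 579388556415 + 13907427312586*t.
Thus e_{73}(P,Q) = 17114997418454 + 12565432134107*t.

17114997418454 + 12565432134107*t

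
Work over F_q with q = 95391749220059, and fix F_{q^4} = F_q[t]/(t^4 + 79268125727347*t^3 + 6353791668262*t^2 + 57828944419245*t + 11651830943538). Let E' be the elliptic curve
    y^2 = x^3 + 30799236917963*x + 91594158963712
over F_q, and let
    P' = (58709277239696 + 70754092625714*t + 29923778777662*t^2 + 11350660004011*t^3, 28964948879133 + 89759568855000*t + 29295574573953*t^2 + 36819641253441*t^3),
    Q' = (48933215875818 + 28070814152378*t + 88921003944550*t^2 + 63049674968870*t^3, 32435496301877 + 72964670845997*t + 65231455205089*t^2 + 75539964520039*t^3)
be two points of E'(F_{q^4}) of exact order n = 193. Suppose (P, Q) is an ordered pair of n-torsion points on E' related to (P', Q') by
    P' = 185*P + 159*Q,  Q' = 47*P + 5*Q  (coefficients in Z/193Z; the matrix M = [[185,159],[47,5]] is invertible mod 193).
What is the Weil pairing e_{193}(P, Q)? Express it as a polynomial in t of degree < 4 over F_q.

10133670163232 + 61763311937559*t + 22728436624745*t^2 + 71725132156318*t^3

Under M = [[185,159],[47,5]] in GL_2(Z/193), e_{193}(P',Q') = e_{193}(P,Q)^(185*5-159*47 mod 193).
185*5 - 159*47 = -6548; reduced mod 193: det = 14, inverse 69.
n = 193 = (11000001)_2 (8 bits, wt 3); accumulate f_{193,P'}(Q'+S)/f_{193,P'}(S) along the 7-step ladder.
f_P(D_Q)/f_Q(D_P) = 92380860209594 + 28608108103151*t + 57751714742897*t^2 + 95233406446959*t^3.
Raise to 69: e(P,Q) = 10133670163232 + 61763311937559*t + 22728436624745*t^2 + 71725132156318*t^3 in mu_{193}.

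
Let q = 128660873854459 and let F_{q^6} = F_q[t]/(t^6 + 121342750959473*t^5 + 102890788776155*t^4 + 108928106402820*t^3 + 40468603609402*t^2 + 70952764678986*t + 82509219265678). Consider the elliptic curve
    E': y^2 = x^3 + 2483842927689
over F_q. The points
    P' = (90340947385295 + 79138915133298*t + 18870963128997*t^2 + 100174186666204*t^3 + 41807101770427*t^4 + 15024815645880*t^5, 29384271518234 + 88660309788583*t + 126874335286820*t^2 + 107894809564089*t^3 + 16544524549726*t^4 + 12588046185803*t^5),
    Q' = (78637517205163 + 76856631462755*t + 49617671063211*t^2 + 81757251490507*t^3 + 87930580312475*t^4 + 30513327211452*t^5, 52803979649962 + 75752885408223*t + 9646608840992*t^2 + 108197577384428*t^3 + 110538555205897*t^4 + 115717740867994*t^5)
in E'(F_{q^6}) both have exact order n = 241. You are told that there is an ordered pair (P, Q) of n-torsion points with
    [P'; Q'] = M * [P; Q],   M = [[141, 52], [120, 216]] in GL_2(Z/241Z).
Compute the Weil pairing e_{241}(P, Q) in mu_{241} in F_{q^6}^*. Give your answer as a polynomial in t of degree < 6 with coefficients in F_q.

100357092818591 + 76344800980025*t + 56097807537973*t^2 + 20451228039191*t^3 + 9025224966735*t^4 + 92817338845228*t^5

e_{241} is bilinear + alternating on E[241], so e_{241}(141*P + 52*Q, 120*P + 216*Q) = e_{241}(P,Q)^(141*216-52*120).
So e_{241}(P,Q) = e_{241}(P',Q')^{214}, since 116*214 = 1 mod 241.
Miller loop for e_{241} over F_{128660873854459^6}: bits of 241 = 11110001; 7 double steps + 4 add steps, l/v at each.
The quotient is 45991030505944 + 50951023712882*t + 92128324946690*t^2 + 72872889167915*t^3 + 82342299994898*t^4 + 18971351653101*t^5.
Finally e_{241}(P,Q) = 100357092818591 + 76344800980025*t + 56097807537973*t^2 + 20451228039191*t^3 + 9025224966735*t^4 + 92817338845228*t^5.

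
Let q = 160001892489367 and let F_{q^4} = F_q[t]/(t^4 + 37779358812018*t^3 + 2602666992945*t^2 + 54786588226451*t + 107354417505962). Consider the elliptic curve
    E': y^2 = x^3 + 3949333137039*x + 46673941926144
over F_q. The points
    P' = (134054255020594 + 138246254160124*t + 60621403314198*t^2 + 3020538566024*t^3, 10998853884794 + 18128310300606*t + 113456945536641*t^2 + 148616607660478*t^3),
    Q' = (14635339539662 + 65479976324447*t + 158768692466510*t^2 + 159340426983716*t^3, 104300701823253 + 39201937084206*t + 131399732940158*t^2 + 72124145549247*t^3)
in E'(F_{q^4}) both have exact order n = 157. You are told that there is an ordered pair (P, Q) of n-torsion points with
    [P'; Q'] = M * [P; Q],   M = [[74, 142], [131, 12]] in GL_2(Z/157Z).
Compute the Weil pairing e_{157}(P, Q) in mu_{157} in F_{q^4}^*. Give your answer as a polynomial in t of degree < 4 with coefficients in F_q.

The 157-Weil pairing on E[157] over F_{160001892489367} is alternating-bilinear: e_{157}(P',Q') = e_{157}(P,Q)^det(M).
det M = 74*12 - 142*131 = -17714 = 27 (mod 157); 27^{-1} = 64 (mod 157).
n = 157 = (10011101)_2 (8 bits, wt 5); accumulate f_{157,P'}(Q'+S)/f_{157,P'}(S) along the 7-step ladder.
So e_{157}(P',Q') = 37598534522034 + 28853520621404*t + 108142417055225*t^2 + 124505882794673*t^3.
(37598534522034 + 28853520621404*t + 108142417055225*t^2 + 124505882794673*t^3)^{64} mod (160001892489367,f) = 54338141439173 + 62146260342252*t + 121329954637992*t^2 + 15516361526343*t^3.

54338141439173 + 62146260342252*t + 121329954637992*t^2 + 15516361526343*t^3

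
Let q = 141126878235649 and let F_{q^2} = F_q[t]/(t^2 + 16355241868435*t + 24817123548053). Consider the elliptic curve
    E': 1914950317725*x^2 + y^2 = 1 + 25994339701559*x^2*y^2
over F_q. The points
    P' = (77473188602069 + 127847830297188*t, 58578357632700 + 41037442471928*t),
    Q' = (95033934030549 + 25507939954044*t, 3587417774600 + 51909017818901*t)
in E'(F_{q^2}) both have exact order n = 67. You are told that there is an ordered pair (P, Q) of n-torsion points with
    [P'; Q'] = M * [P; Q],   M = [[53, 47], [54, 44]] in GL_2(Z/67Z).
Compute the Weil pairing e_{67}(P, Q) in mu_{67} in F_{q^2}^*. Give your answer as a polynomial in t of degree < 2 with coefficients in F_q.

83925607500118 + 121434661564853*t

The 67-Weil pairing on E[67] over F_{141126878235649} is alternating-bilinear: e_{67}(P',Q') = e_{67}(P,Q)^det(M).
det M = 53*44 - 47*54 = -206 = 62 (mod 67); 62^{-1} = 40 (mod 67).
Edwards->Montgomery: u=(1+y)/(1-y), v=u/x -> 1505238972854v^2=u^3+138103550139244u^2+u; then x_W=64543591771866u+98736133826980: y^2=x^3+26118525373370*x+52935548558867.
Run Miller on y^2=x^3+26118525373370*x+52935548558867 over F_{141126878235649}: ladder 1000011 (7 bits); e = f_P(D_Q)/f_Q(D_P).
So e_{67}(P',Q') = 65187673115208 + 83594545627718*t.
Hence e(P,Q) = 83925607500118 + 121434661564853*t in F_{141126878235649^2}^*.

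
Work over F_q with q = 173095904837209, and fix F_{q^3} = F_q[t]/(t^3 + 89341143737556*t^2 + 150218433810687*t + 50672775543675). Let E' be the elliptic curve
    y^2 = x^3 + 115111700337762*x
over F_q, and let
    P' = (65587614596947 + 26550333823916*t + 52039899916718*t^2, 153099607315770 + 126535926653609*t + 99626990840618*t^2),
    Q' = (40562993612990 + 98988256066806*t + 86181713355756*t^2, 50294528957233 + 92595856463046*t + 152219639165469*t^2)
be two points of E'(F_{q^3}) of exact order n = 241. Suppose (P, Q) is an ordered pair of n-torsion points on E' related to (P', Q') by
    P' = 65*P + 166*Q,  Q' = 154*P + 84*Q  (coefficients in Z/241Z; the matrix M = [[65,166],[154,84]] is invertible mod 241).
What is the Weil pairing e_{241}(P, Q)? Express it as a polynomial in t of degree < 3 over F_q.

e_{241} is bilinear + alternating on E[241], so e_{241}(65*P + 166*Q, 154*P + 84*Q) = e_{241}(P,Q)^(65*84-166*154).
det(M) mod 241 = 140; its inverse in (Z/241)^* is 136 (check: 140*136 mod 241 = 1).
Build f_{241,P'} and f_{241,Q'} via the 8-bit ladder of 241=11110001_2; evaluate at shifted divisors; quotient in F_{173095904837209^3}.
e_{241}(P',Q') = 2906638415880 + 47173489159028*t + 105512057919322*t^2.
Thus e_{241}(P,Q) = 75966122010099 + 114826468737360*t + 108789270889328*t^2.

75966122010099 + 114826468737360*t + 108789270889328*t^2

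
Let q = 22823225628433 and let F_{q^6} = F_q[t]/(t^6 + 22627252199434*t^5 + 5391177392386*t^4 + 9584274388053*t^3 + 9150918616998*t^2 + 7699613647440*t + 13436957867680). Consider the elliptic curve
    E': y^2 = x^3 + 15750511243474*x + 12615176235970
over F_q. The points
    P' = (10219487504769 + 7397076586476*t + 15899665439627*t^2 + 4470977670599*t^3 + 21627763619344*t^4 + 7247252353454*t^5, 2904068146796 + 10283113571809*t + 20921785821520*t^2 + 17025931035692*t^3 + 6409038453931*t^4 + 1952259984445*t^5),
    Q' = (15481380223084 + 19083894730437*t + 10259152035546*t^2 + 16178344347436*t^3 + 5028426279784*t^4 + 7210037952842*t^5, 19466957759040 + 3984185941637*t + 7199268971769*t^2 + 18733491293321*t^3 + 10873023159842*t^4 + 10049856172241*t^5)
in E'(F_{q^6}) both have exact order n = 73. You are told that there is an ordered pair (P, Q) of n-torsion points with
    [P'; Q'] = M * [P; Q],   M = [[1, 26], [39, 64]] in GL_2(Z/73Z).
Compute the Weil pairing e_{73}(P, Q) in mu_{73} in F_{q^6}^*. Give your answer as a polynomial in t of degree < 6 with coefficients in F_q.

Since e_{73}(P,P)=e_{73}(Q,Q)=1 and e_{73}(Q,P)=e_{73}(P,Q)^{-1}, expanding e_{73}(1*P + 26*Q,39*P + 64*Q) leaves e(P,Q)^det(M).
Inverting 72 mod 73: 72. Thus e_{73}(P,Q) = e(P',Q')^{72}.
Run Miller on y^2=x^3+15750511243474*x+12615176235970 over F_{22823225628433}: ladder 1001001 (7 bits); e = f_P(D_Q)/f_Q(D_P).
f_P(D_Q)/f_Q(D_P) = 752096530255 + 6016194890698*t + 13152413220532*t^2 + 19990724646240*t^3 + 20371162555676*t^4 + 947313517872*t^5.
Hence e(P,Q) = 2658877953399 + 14857962128292*t + 18135194900721*t^2 + 9673713079421*t^3 + 15046767165483*t^4 + 10388134861798*t^5 in F_{22823225628433^6}^*.

2658877953399 + 14857962128292*t + 18135194900721*t^2 + 9673713079421*t^3 + 15046767165483*t^4 + 10388134861798*t^5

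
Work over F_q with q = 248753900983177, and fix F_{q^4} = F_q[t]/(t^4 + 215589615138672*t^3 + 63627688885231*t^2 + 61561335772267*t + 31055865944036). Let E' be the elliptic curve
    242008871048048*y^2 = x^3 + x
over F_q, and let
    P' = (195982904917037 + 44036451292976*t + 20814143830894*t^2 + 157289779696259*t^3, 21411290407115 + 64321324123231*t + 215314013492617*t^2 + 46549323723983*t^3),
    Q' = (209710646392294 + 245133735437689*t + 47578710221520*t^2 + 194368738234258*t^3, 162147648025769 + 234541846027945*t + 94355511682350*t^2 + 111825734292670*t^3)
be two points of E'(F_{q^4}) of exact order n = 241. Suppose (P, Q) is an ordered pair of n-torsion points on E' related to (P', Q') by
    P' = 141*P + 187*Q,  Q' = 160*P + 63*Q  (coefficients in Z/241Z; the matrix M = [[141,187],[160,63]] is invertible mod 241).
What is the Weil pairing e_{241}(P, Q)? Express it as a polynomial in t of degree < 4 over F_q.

232131937808314 + 25608298608358*t + 65410302959784*t^2 + 190233574003425*t^3

Alternating bilinearity on E[241] (values in mu_{241} in F_{248753900983177^4}) gives e(P',Q') = e(P,Q)^det(M).
Hence e(P,Q) = e(P',Q')^{210} where 210 = 171^{-1} mod 241.
Set x_W=61422241202096*u, y_W=61422241202096*v; then E': y_W^2=x_W^3+46861225103045*x_W.
Build f_{241,P'} and f_{241,Q'} via the 8-bit ladder of 241=11110001_2; evaluate at shifted divisors; quotient in F_{248753900983177^4}.
So e_{241}(P',Q') = 199077103791827 + 115051959816974*t + 235838269921580*t^2 + 209708915393282*t^3.
Raise to 210: e(P,Q) = 232131937808314 + 25608298608358*t + 65410302959784*t^2 + 190233574003425*t^3 in mu_{241}.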